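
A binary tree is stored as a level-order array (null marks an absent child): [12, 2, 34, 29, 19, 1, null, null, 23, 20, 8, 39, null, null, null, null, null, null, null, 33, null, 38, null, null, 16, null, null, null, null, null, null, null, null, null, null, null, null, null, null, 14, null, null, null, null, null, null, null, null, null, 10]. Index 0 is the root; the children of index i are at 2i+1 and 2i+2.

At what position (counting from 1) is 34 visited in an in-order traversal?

In-order visits the left subtree, then the node, then the right subtree.
At 12: go left to 2.
  At 2: go left to 29.
    At 29: no left child.
    Visit 29.
    At 29: go right to 23.
      23 is a leaf — visit 23.
  Visit 2.
  At 2: go right to 19.
    At 19: go left to 20.
      At 20: go left to 33.
        At 33: go left to 14.
          14 is a leaf — visit 14.
        Visit 33.
        At 33: no right child.
      Visit 20.
      At 20: no right child.
    Visit 19.
    At 19: go right to 8.
      At 8: go left to 38.
        38 is a leaf — visit 38.
      Visit 8.
      At 8: no right child.
Visit 12.
At 12: go right to 34.
  At 34: go left to 1.
    At 1: go left to 39.
      At 39: no left child.
      Visit 39.
      At 39: go right to 16.
        At 16: go left to 10.
          10 is a leaf — visit 10.
        Visit 16.
        At 16: no right child.
    Visit 1.
    At 1: no right child.
  Visit 34.
  At 34: no right child.
Full in-order sequence: 29, 23, 2, 14, 33, 20, 19, 38, 8, 12, 39, 10, 16, 1, 34.

15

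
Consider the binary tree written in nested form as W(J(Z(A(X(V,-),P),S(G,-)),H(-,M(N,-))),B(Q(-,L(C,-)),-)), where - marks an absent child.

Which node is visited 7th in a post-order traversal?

Z

Post-order visits the left subtree, then the right subtree, then the node.
At W: go left to J.
  At J: go left to Z.
    At Z: go left to A.
      At A: go left to X.
        At X: go left to V.
          V is a leaf — visit V.
        At X: no right child.
        Visit X.
      At A: go right to P.
        P is a leaf — visit P.
      Visit A.
    At Z: go right to S.
      At S: go left to G.
        G is a leaf — visit G.
      At S: no right child.
      Visit S.
    Visit Z.
  At J: go right to H.
    At H: no left child.
    At H: go right to M.
      At M: go left to N.
        N is a leaf — visit N.
      At M: no right child.
      Visit M.
    Visit H.
  Visit J.
At W: go right to B.
  At B: go left to Q.
    At Q: no left child.
    At Q: go right to L.
      At L: go left to C.
        C is a leaf — visit C.
      At L: no right child.
      Visit L.
    Visit Q.
  At B: no right child.
  Visit B.
Visit W.
Full post-order sequence: V, X, P, A, G, S, Z, N, M, H, J, C, L, Q, B, W.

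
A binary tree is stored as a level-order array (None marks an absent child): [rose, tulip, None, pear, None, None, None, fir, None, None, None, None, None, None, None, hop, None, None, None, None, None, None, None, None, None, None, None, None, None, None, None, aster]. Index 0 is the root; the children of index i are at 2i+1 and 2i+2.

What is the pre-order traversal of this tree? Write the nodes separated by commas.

Pre-order visits the node, then its left subtree, then its right subtree.
Visit rose.
At rose: go left to tulip.
  Visit tulip.
  At tulip: go left to pear.
    Visit pear.
    At pear: go left to fir.
      Visit fir.
      At fir: go left to hop.
        Visit hop.
        At hop: go left to aster.
          aster is a leaf — visit aster.
        At hop: no right child.
      At fir: no right child.
    At pear: no right child.
  At tulip: no right child.
At rose: no right child.

rose, tulip, pear, fir, hop, aster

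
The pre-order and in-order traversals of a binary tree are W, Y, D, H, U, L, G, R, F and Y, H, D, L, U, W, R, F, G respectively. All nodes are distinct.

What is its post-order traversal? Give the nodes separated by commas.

The first element of pre-order is the root; it splits in-order into left and right subtrees.
Root W: left subtree has 5 nodes {Y, H, D, L, U}, right has 3 {R, F, G}.
  Root Y: left subtree has 0 nodes { }, right has 4 {H, D, L, U}.
    Root D: left subtree has 1 node {H}, right has 2 {L, U}.
      Root U: left subtree has 1 node {L}, right has 0 { }.
  Root G: left subtree has 2 nodes {R, F}, right has 0 { }.
    Root R: left subtree has 0 nodes { }, right has 1 {F}.

H, L, U, D, Y, F, R, G, W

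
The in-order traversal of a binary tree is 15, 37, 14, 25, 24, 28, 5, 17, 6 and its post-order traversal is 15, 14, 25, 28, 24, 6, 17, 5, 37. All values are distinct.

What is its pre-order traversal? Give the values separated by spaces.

37 15 5 24 25 14 28 17 6

The last element of post-order is the root; it splits in-order into left and right subtrees.
Root 37: left subtree has 1 node {15}, right has 7 {14, 25, 24, 28, 5, 17, 6}.
  Root 5: left subtree has 4 nodes {14, 25, 24, 28}, right has 2 {17, 6}.
    Root 24: left subtree has 2 nodes {14, 25}, right has 1 {28}.
      Root 25: left subtree has 1 node {14}, right has 0 { }.
    Root 17: left subtree has 0 nodes { }, right has 1 {6}.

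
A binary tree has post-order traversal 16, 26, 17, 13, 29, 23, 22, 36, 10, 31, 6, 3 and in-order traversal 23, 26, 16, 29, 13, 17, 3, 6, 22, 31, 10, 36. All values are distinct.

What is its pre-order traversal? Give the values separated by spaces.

The last element of post-order is the root; it splits in-order into left and right subtrees.
Root 3: left subtree has 6 nodes {23, 26, 16, 29, 13, 17}, right has 5 {6, 22, 31, 10, 36}.
  Root 23: left subtree has 0 nodes { }, right has 5 {26, 16, 29, 13, 17}.
    Root 29: left subtree has 2 nodes {26, 16}, right has 2 {13, 17}.
      Root 26: left subtree has 0 nodes { }, right has 1 {16}.
      Root 13: left subtree has 0 nodes { }, right has 1 {17}.
  Root 6: left subtree has 0 nodes { }, right has 4 {22, 31, 10, 36}.
    Root 31: left subtree has 1 node {22}, right has 2 {10, 36}.
      Root 10: left subtree has 0 nodes { }, right has 1 {36}.

3 23 29 26 16 13 17 6 31 22 10 36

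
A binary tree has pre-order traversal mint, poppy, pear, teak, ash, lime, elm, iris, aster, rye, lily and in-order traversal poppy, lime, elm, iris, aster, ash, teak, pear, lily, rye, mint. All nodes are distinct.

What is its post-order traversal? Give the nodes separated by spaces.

aster iris elm lime ash teak lily rye pear poppy mint

The first element of pre-order is the root; it splits in-order into left and right subtrees.
Root mint: left subtree has 10 nodes {poppy, lime, elm, iris, aster, ash, teak, pear, lily, rye}, right has 0 { }.
  Root poppy: left subtree has 0 nodes { }, right has 9 {lime, elm, iris, aster, ash, teak, pear, lily, rye}.
    Root pear: left subtree has 6 nodes {lime, elm, iris, aster, ash, teak}, right has 2 {lily, rye}.
      Root teak: left subtree has 5 nodes {lime, elm, iris, aster, ash}, right has 0 { }.
        Root ash: left subtree has 4 nodes {lime, elm, iris, aster}, right has 0 { }.
          Root lime: left subtree has 0 nodes { }, right has 3 {elm, iris, aster}.
            Root elm: left subtree has 0 nodes { }, right has 2 {iris, aster}.
              Root iris: left subtree has 0 nodes { }, right has 1 {aster}.
      Root rye: left subtree has 1 node {lily}, right has 0 { }.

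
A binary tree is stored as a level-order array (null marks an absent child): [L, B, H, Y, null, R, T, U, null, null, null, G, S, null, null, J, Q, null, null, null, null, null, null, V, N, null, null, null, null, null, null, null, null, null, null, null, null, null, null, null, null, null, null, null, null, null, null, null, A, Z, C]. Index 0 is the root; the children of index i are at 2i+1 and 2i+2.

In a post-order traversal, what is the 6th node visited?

A

Post-order visits the left subtree, then the right subtree, then the node.
At L: go left to B.
  At B: go left to Y.
    At Y: go left to U.
      At U: go left to J.
        J is a leaf — visit J.
      At U: go right to Q.
        Q is a leaf — visit Q.
      Visit U.
    At Y: no right child.
    Visit Y.
  At B: no right child.
  Visit B.
At L: go right to H.
  At H: go left to R.
    At R: go left to G.
      At G: go left to V.
        At V: no left child.
        At V: go right to A.
          A is a leaf — visit A.
        Visit V.
      At G: go right to N.
        At N: go left to Z.
          Z is a leaf — visit Z.
        At N: go right to C.
          C is a leaf — visit C.
        Visit N.
      Visit G.
    At R: go right to S.
      S is a leaf — visit S.
    Visit R.
  At H: go right to T.
    T is a leaf — visit T.
  Visit H.
Visit L.
Full post-order sequence: J, Q, U, Y, B, A, V, Z, C, N, G, S, R, T, H, L.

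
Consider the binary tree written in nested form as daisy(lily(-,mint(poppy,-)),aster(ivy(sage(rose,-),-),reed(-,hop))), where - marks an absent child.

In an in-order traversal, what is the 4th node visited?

In-order visits the left subtree, then the node, then the right subtree.
At daisy: go left to lily.
  At lily: no left child.
  Visit lily.
  At lily: go right to mint.
    At mint: go left to poppy.
      poppy is a leaf — visit poppy.
    Visit mint.
    At mint: no right child.
Visit daisy.
At daisy: go right to aster.
  At aster: go left to ivy.
    At ivy: go left to sage.
      At sage: go left to rose.
        rose is a leaf — visit rose.
      Visit sage.
      At sage: no right child.
    Visit ivy.
    At ivy: no right child.
  Visit aster.
  At aster: go right to reed.
    At reed: no left child.
    Visit reed.
    At reed: go right to hop.
      hop is a leaf — visit hop.
Full in-order sequence: lily, poppy, mint, daisy, rose, sage, ivy, aster, reed, hop.

daisy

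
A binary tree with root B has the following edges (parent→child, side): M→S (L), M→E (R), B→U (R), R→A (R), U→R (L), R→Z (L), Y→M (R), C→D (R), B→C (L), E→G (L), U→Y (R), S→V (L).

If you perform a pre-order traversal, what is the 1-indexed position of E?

Pre-order visits the node, then its left subtree, then its right subtree.
Visit B.
At B: go left to C.
  Visit C.
  At C: no left child.
  At C: go right to D.
    D is a leaf — visit D.
At B: go right to U.
  Visit U.
  At U: go left to R.
    Visit R.
    At R: go left to Z.
      Z is a leaf — visit Z.
    At R: go right to A.
      A is a leaf — visit A.
  At U: go right to Y.
    Visit Y.
    At Y: no left child.
    At Y: go right to M.
      Visit M.
      At M: go left to S.
        Visit S.
        At S: go left to V.
          V is a leaf — visit V.
        At S: no right child.
      At M: go right to E.
        Visit E.
        At E: go left to G.
          G is a leaf — visit G.
        At E: no right child.
Full pre-order sequence: B, C, D, U, R, Z, A, Y, M, S, V, E, G.

12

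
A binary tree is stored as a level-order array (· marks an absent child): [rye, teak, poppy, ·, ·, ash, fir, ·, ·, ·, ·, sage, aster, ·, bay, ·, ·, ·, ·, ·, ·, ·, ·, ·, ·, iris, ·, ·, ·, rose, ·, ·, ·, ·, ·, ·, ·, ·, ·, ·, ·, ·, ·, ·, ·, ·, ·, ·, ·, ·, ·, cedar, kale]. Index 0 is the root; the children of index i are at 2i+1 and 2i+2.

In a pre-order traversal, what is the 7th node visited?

iris

Pre-order visits the node, then its left subtree, then its right subtree.
Visit rye.
At rye: go left to teak.
  teak is a leaf — visit teak.
At rye: go right to poppy.
  Visit poppy.
  At poppy: go left to ash.
    Visit ash.
    At ash: go left to sage.
      sage is a leaf — visit sage.
    At ash: go right to aster.
      Visit aster.
      At aster: go left to iris.
        Visit iris.
        At iris: go left to cedar.
          cedar is a leaf — visit cedar.
        At iris: go right to kale.
          kale is a leaf — visit kale.
      At aster: no right child.
  At poppy: go right to fir.
    Visit fir.
    At fir: no left child.
    At fir: go right to bay.
      Visit bay.
      At bay: go left to rose.
        rose is a leaf — visit rose.
      At bay: no right child.
Full pre-order sequence: rye, teak, poppy, ash, sage, aster, iris, cedar, kale, fir, bay, rose.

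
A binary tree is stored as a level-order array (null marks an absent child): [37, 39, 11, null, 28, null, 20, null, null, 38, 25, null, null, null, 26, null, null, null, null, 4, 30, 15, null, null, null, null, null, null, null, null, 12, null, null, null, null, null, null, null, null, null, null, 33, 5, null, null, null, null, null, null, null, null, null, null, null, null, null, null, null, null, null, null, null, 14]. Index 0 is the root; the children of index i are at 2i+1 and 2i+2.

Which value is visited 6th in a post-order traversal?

15

Post-order visits the left subtree, then the right subtree, then the node.
At 37: go left to 39.
  At 39: no left child.
  At 39: go right to 28.
    At 28: go left to 38.
      At 38: go left to 4.
        4 is a leaf — visit 4.
      At 38: go right to 30.
        At 30: go left to 33.
          33 is a leaf — visit 33.
        At 30: go right to 5.
          5 is a leaf — visit 5.
        Visit 30.
      Visit 38.
    At 28: go right to 25.
      At 25: go left to 15.
        15 is a leaf — visit 15.
      At 25: no right child.
      Visit 25.
    Visit 28.
  Visit 39.
At 37: go right to 11.
  At 11: no left child.
  At 11: go right to 20.
    At 20: no left child.
    At 20: go right to 26.
      At 26: no left child.
      At 26: go right to 12.
        At 12: no left child.
        At 12: go right to 14.
          14 is a leaf — visit 14.
        Visit 12.
      Visit 26.
    Visit 20.
  Visit 11.
Visit 37.
Full post-order sequence: 4, 33, 5, 30, 38, 15, 25, 28, 39, 14, 12, 26, 20, 11, 37.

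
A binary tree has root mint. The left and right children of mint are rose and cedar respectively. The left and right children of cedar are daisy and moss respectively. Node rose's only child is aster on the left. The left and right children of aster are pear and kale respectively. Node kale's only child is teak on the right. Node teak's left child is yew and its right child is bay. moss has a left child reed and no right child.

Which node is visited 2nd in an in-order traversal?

aster

In-order visits the left subtree, then the node, then the right subtree.
At mint: go left to rose.
  At rose: go left to aster.
    At aster: go left to pear.
      pear is a leaf — visit pear.
    Visit aster.
    At aster: go right to kale.
      At kale: no left child.
      Visit kale.
      At kale: go right to teak.
        At teak: go left to yew.
          yew is a leaf — visit yew.
        Visit teak.
        At teak: go right to bay.
          bay is a leaf — visit bay.
  Visit rose.
  At rose: no right child.
Visit mint.
At mint: go right to cedar.
  At cedar: go left to daisy.
    daisy is a leaf — visit daisy.
  Visit cedar.
  At cedar: go right to moss.
    At moss: go left to reed.
      reed is a leaf — visit reed.
    Visit moss.
    At moss: no right child.
Full in-order sequence: pear, aster, kale, yew, teak, bay, rose, mint, daisy, cedar, reed, moss.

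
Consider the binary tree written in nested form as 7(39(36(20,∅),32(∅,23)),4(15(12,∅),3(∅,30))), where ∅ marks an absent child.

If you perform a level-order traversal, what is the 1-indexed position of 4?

Level-order visits nodes level by level from the root, left to right within each level.
Level 0: 7
Level 1: 39, 4
Level 2: 36, 32, 15, 3
Level 3: 20, 23, 12, 30
Full level-order sequence: 7, 39, 4, 36, 32, 15, 3, 20, 23, 12, 30.

3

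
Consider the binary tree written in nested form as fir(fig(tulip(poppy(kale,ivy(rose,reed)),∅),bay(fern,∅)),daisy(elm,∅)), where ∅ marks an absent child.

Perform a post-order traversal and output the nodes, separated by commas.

Post-order visits the left subtree, then the right subtree, then the node.
At fir: go left to fig.
  At fig: go left to tulip.
    At tulip: go left to poppy.
      At poppy: go left to kale.
        kale is a leaf — visit kale.
      At poppy: go right to ivy.
        At ivy: go left to rose.
          rose is a leaf — visit rose.
        At ivy: go right to reed.
          reed is a leaf — visit reed.
        Visit ivy.
      Visit poppy.
    At tulip: no right child.
    Visit tulip.
  At fig: go right to bay.
    At bay: go left to fern.
      fern is a leaf — visit fern.
    At bay: no right child.
    Visit bay.
  Visit fig.
At fir: go right to daisy.
  At daisy: go left to elm.
    elm is a leaf — visit elm.
  At daisy: no right child.
  Visit daisy.
Visit fir.

kale, rose, reed, ivy, poppy, tulip, fern, bay, fig, elm, daisy, fir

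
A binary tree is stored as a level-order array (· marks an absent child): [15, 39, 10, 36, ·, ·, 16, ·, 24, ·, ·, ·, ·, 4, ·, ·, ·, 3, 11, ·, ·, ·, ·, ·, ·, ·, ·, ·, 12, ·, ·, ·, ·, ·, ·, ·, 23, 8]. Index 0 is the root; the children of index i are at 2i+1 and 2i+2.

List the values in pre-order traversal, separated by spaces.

Pre-order visits the node, then its left subtree, then its right subtree.
Visit 15.
At 15: go left to 39.
  Visit 39.
  At 39: go left to 36.
    Visit 36.
    At 36: no left child.
    At 36: go right to 24.
      Visit 24.
      At 24: go left to 3.
        Visit 3.
        At 3: no left child.
        At 3: go right to 23.
          23 is a leaf — visit 23.
      At 24: go right to 11.
        Visit 11.
        At 11: go left to 8.
          8 is a leaf — visit 8.
        At 11: no right child.
  At 39: no right child.
At 15: go right to 10.
  Visit 10.
  At 10: no left child.
  At 10: go right to 16.
    Visit 16.
    At 16: go left to 4.
      Visit 4.
      At 4: no left child.
      At 4: go right to 12.
        12 is a leaf — visit 12.
    At 16: no right child.

15 39 36 24 3 23 11 8 10 16 4 12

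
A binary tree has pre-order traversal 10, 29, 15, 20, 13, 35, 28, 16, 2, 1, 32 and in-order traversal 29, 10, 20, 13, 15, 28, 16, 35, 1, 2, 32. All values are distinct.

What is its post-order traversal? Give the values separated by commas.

29, 13, 20, 16, 28, 1, 32, 2, 35, 15, 10

The first element of pre-order is the root; it splits in-order into left and right subtrees.
Root 10: left subtree has 1 node {29}, right has 9 {20, 13, 15, 28, 16, 35, 1, 2, 32}.
  Root 15: left subtree has 2 nodes {20, 13}, right has 6 {28, 16, 35, 1, 2, 32}.
    Root 20: left subtree has 0 nodes { }, right has 1 {13}.
    Root 35: left subtree has 2 nodes {28, 16}, right has 3 {1, 2, 32}.
      Root 28: left subtree has 0 nodes { }, right has 1 {16}.
      Root 2: left subtree has 1 node {1}, right has 1 {32}.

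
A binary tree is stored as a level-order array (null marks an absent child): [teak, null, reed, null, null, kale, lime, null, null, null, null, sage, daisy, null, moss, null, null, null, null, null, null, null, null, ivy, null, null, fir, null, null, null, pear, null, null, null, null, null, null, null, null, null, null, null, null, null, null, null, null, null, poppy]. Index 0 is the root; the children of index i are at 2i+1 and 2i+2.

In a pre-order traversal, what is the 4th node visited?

sage

Pre-order visits the node, then its left subtree, then its right subtree.
Visit teak.
At teak: no left child.
At teak: go right to reed.
  Visit reed.
  At reed: go left to kale.
    Visit kale.
    At kale: go left to sage.
      Visit sage.
      At sage: go left to ivy.
        Visit ivy.
        At ivy: no left child.
        At ivy: go right to poppy.
          poppy is a leaf — visit poppy.
      At sage: no right child.
    At kale: go right to daisy.
      Visit daisy.
      At daisy: no left child.
      At daisy: go right to fir.
        fir is a leaf — visit fir.
  At reed: go right to lime.
    Visit lime.
    At lime: no left child.
    At lime: go right to moss.
      Visit moss.
      At moss: no left child.
      At moss: go right to pear.
        pear is a leaf — visit pear.
Full pre-order sequence: teak, reed, kale, sage, ivy, poppy, daisy, fir, lime, moss, pear.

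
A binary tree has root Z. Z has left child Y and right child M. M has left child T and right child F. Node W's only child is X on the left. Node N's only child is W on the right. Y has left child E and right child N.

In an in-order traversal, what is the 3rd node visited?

N

In-order visits the left subtree, then the node, then the right subtree.
At Z: go left to Y.
  At Y: go left to E.
    E is a leaf — visit E.
  Visit Y.
  At Y: go right to N.
    At N: no left child.
    Visit N.
    At N: go right to W.
      At W: go left to X.
        X is a leaf — visit X.
      Visit W.
      At W: no right child.
Visit Z.
At Z: go right to M.
  At M: go left to T.
    T is a leaf — visit T.
  Visit M.
  At M: go right to F.
    F is a leaf — visit F.
Full in-order sequence: E, Y, N, X, W, Z, T, M, F.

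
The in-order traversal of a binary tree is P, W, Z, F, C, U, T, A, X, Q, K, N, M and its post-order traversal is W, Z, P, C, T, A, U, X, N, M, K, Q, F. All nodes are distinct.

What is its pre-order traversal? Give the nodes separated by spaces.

F P Z W Q X U C A T K M N

The last element of post-order is the root; it splits in-order into left and right subtrees.
Root F: left subtree has 3 nodes {P, W, Z}, right has 9 {C, U, T, A, X, Q, K, N, M}.
  Root P: left subtree has 0 nodes { }, right has 2 {W, Z}.
    Root Z: left subtree has 1 node {W}, right has 0 { }.
  Root Q: left subtree has 5 nodes {C, U, T, A, X}, right has 3 {K, N, M}.
    Root X: left subtree has 4 nodes {C, U, T, A}, right has 0 { }.
      Root U: left subtree has 1 node {C}, right has 2 {T, A}.
        Root A: left subtree has 1 node {T}, right has 0 { }.
    Root K: left subtree has 0 nodes { }, right has 2 {N, M}.
      Root M: left subtree has 1 node {N}, right has 0 { }.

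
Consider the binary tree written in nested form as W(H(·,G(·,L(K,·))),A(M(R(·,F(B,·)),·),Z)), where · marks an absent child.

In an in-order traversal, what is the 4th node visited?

In-order visits the left subtree, then the node, then the right subtree.
At W: go left to H.
  At H: no left child.
  Visit H.
  At H: go right to G.
    At G: no left child.
    Visit G.
    At G: go right to L.
      At L: go left to K.
        K is a leaf — visit K.
      Visit L.
      At L: no right child.
Visit W.
At W: go right to A.
  At A: go left to M.
    At M: go left to R.
      At R: no left child.
      Visit R.
      At R: go right to F.
        At F: go left to B.
          B is a leaf — visit B.
        Visit F.
        At F: no right child.
    Visit M.
    At M: no right child.
  Visit A.
  At A: go right to Z.
    Z is a leaf — visit Z.
Full in-order sequence: H, G, K, L, W, R, B, F, M, A, Z.

L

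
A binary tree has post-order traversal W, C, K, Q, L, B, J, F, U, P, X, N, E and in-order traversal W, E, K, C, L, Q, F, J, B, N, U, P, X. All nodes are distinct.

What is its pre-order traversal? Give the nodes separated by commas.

E, W, N, F, L, K, C, Q, J, B, X, P, U

The last element of post-order is the root; it splits in-order into left and right subtrees.
Root E: left subtree has 1 node {W}, right has 11 {K, C, L, Q, F, J, B, N, U, P, X}.
  Root N: left subtree has 7 nodes {K, C, L, Q, F, J, B}, right has 3 {U, P, X}.
    Root F: left subtree has 4 nodes {K, C, L, Q}, right has 2 {J, B}.
      Root L: left subtree has 2 nodes {K, C}, right has 1 {Q}.
        Root K: left subtree has 0 nodes { }, right has 1 {C}.
      Root J: left subtree has 0 nodes { }, right has 1 {B}.
    Root X: left subtree has 2 nodes {U, P}, right has 0 { }.
      Root P: left subtree has 1 node {U}, right has 0 { }.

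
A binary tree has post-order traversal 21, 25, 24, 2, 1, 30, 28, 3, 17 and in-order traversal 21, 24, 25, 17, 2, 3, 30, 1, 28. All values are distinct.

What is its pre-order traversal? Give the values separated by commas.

The last element of post-order is the root; it splits in-order into left and right subtrees.
Root 17: left subtree has 3 nodes {21, 24, 25}, right has 5 {2, 3, 30, 1, 28}.
  Root 24: left subtree has 1 node {21}, right has 1 {25}.
  Root 3: left subtree has 1 node {2}, right has 3 {30, 1, 28}.
    Root 28: left subtree has 2 nodes {30, 1}, right has 0 { }.
      Root 30: left subtree has 0 nodes { }, right has 1 {1}.

17, 24, 21, 25, 3, 2, 28, 30, 1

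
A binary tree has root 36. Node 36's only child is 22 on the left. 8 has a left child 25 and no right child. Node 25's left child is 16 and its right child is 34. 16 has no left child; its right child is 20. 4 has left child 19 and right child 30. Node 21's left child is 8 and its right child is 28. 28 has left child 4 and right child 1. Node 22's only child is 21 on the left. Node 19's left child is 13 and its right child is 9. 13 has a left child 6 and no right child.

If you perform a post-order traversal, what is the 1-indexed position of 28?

Post-order visits the left subtree, then the right subtree, then the node.
At 36: go left to 22.
  At 22: go left to 21.
    At 21: go left to 8.
      At 8: go left to 25.
        At 25: go left to 16.
          At 16: no left child.
          At 16: go right to 20.
            20 is a leaf — visit 20.
          Visit 16.
        At 25: go right to 34.
          34 is a leaf — visit 34.
        Visit 25.
      At 8: no right child.
      Visit 8.
    At 21: go right to 28.
      At 28: go left to 4.
        At 4: go left to 19.
          At 19: go left to 13.
            At 13: go left to 6.
              6 is a leaf — visit 6.
            At 13: no right child.
            Visit 13.
          At 19: go right to 9.
            9 is a leaf — visit 9.
          Visit 19.
        At 4: go right to 30.
          30 is a leaf — visit 30.
        Visit 4.
      At 28: go right to 1.
        1 is a leaf — visit 1.
      Visit 28.
    Visit 21.
  At 22: no right child.
  Visit 22.
At 36: no right child.
Visit 36.
Full post-order sequence: 20, 16, 34, 25, 8, 6, 13, 9, 19, 30, 4, 1, 28, 21, 22, 36.

13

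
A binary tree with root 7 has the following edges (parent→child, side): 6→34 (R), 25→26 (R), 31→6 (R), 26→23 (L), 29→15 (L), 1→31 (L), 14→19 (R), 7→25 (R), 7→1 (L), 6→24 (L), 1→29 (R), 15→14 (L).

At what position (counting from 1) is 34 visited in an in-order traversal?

4

In-order visits the left subtree, then the node, then the right subtree.
At 7: go left to 1.
  At 1: go left to 31.
    At 31: no left child.
    Visit 31.
    At 31: go right to 6.
      At 6: go left to 24.
        24 is a leaf — visit 24.
      Visit 6.
      At 6: go right to 34.
        34 is a leaf — visit 34.
  Visit 1.
  At 1: go right to 29.
    At 29: go left to 15.
      At 15: go left to 14.
        At 14: no left child.
        Visit 14.
        At 14: go right to 19.
          19 is a leaf — visit 19.
      Visit 15.
      At 15: no right child.
    Visit 29.
    At 29: no right child.
Visit 7.
At 7: go right to 25.
  At 25: no left child.
  Visit 25.
  At 25: go right to 26.
    At 26: go left to 23.
      23 is a leaf — visit 23.
    Visit 26.
    At 26: no right child.
Full in-order sequence: 31, 24, 6, 34, 1, 14, 19, 15, 29, 7, 25, 23, 26.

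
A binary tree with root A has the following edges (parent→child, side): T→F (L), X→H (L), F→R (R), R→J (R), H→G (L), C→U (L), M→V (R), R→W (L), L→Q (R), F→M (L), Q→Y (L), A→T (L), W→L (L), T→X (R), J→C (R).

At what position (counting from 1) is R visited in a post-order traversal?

Post-order visits the left subtree, then the right subtree, then the node.
At A: go left to T.
  At T: go left to F.
    At F: go left to M.
      At M: no left child.
      At M: go right to V.
        V is a leaf — visit V.
      Visit M.
    At F: go right to R.
      At R: go left to W.
        At W: go left to L.
          At L: no left child.
          At L: go right to Q.
            At Q: go left to Y.
              Y is a leaf — visit Y.
            At Q: no right child.
            Visit Q.
          Visit L.
        At W: no right child.
        Visit W.
      At R: go right to J.
        At J: no left child.
        At J: go right to C.
          At C: go left to U.
            U is a leaf — visit U.
          At C: no right child.
          Visit C.
        Visit J.
      Visit R.
    Visit F.
  At T: go right to X.
    At X: go left to H.
      At H: go left to G.
        G is a leaf — visit G.
      At H: no right child.
      Visit H.
    At X: no right child.
    Visit X.
  Visit T.
At A: no right child.
Visit A.
Full post-order sequence: V, M, Y, Q, L, W, U, C, J, R, F, G, H, X, T, A.

10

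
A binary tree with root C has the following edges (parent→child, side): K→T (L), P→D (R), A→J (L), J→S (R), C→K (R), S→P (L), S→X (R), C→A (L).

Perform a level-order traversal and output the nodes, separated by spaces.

C A K J T S P X D

Level-order visits nodes level by level from the root, left to right within each level.
Level 0: C
Level 1: A, K
Level 2: J, T
Level 3: S
Level 4: P, X
Level 5: D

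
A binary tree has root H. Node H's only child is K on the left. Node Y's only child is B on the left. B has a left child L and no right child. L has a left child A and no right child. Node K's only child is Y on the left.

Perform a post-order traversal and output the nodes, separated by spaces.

Post-order visits the left subtree, then the right subtree, then the node.
At H: go left to K.
  At K: go left to Y.
    At Y: go left to B.
      At B: go left to L.
        At L: go left to A.
          A is a leaf — visit A.
        At L: no right child.
        Visit L.
      At B: no right child.
      Visit B.
    At Y: no right child.
    Visit Y.
  At K: no right child.
  Visit K.
At H: no right child.
Visit H.

A L B Y K H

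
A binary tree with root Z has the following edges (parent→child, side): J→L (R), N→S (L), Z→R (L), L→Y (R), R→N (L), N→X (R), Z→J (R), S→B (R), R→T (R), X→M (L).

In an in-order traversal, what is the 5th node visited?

In-order visits the left subtree, then the node, then the right subtree.
At Z: go left to R.
  At R: go left to N.
    At N: go left to S.
      At S: no left child.
      Visit S.
      At S: go right to B.
        B is a leaf — visit B.
    Visit N.
    At N: go right to X.
      At X: go left to M.
        M is a leaf — visit M.
      Visit X.
      At X: no right child.
  Visit R.
  At R: go right to T.
    T is a leaf — visit T.
Visit Z.
At Z: go right to J.
  At J: no left child.
  Visit J.
  At J: go right to L.
    At L: no left child.
    Visit L.
    At L: go right to Y.
      Y is a leaf — visit Y.
Full in-order sequence: S, B, N, M, X, R, T, Z, J, L, Y.

X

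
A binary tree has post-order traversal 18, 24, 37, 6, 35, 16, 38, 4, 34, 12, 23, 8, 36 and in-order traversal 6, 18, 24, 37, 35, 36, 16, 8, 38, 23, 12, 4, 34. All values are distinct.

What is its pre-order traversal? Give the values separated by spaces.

36 35 6 37 24 18 8 16 23 38 12 34 4

The last element of post-order is the root; it splits in-order into left and right subtrees.
Root 36: left subtree has 5 nodes {6, 18, 24, 37, 35}, right has 7 {16, 8, 38, 23, 12, 4, 34}.
  Root 35: left subtree has 4 nodes {6, 18, 24, 37}, right has 0 { }.
    Root 6: left subtree has 0 nodes { }, right has 3 {18, 24, 37}.
      Root 37: left subtree has 2 nodes {18, 24}, right has 0 { }.
        Root 24: left subtree has 1 node {18}, right has 0 { }.
  Root 8: left subtree has 1 node {16}, right has 5 {38, 23, 12, 4, 34}.
    Root 23: left subtree has 1 node {38}, right has 3 {12, 4, 34}.
      Root 12: left subtree has 0 nodes { }, right has 2 {4, 34}.
        Root 34: left subtree has 1 node {4}, right has 0 { }.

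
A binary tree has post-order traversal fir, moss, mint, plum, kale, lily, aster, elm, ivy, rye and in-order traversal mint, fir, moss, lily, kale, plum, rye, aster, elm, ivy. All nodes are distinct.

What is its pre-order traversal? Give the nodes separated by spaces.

rye lily mint moss fir kale plum ivy elm aster

The last element of post-order is the root; it splits in-order into left and right subtrees.
Root rye: left subtree has 6 nodes {mint, fir, moss, lily, kale, plum}, right has 3 {aster, elm, ivy}.
  Root lily: left subtree has 3 nodes {mint, fir, moss}, right has 2 {kale, plum}.
    Root mint: left subtree has 0 nodes { }, right has 2 {fir, moss}.
      Root moss: left subtree has 1 node {fir}, right has 0 { }.
    Root kale: left subtree has 0 nodes { }, right has 1 {plum}.
  Root ivy: left subtree has 2 nodes {aster, elm}, right has 0 { }.
    Root elm: left subtree has 1 node {aster}, right has 0 { }.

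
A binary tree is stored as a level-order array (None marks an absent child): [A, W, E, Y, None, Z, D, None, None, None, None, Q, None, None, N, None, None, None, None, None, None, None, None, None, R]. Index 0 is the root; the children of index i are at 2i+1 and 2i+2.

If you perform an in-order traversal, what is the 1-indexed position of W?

2

In-order visits the left subtree, then the node, then the right subtree.
At A: go left to W.
  At W: go left to Y.
    Y is a leaf — visit Y.
  Visit W.
  At W: no right child.
Visit A.
At A: go right to E.
  At E: go left to Z.
    At Z: go left to Q.
      At Q: no left child.
      Visit Q.
      At Q: go right to R.
        R is a leaf — visit R.
    Visit Z.
    At Z: no right child.
  Visit E.
  At E: go right to D.
    At D: no left child.
    Visit D.
    At D: go right to N.
      N is a leaf — visit N.
Full in-order sequence: Y, W, A, Q, R, Z, E, D, N.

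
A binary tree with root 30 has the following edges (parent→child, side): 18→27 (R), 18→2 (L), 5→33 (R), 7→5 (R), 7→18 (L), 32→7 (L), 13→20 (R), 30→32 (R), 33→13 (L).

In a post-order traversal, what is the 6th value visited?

Post-order visits the left subtree, then the right subtree, then the node.
At 30: no left child.
At 30: go right to 32.
  At 32: go left to 7.
    At 7: go left to 18.
      At 18: go left to 2.
        2 is a leaf — visit 2.
      At 18: go right to 27.
        27 is a leaf — visit 27.
      Visit 18.
    At 7: go right to 5.
      At 5: no left child.
      At 5: go right to 33.
        At 33: go left to 13.
          At 13: no left child.
          At 13: go right to 20.
            20 is a leaf — visit 20.
          Visit 13.
        At 33: no right child.
        Visit 33.
      Visit 5.
    Visit 7.
  At 32: no right child.
  Visit 32.
Visit 30.
Full post-order sequence: 2, 27, 18, 20, 13, 33, 5, 7, 32, 30.

33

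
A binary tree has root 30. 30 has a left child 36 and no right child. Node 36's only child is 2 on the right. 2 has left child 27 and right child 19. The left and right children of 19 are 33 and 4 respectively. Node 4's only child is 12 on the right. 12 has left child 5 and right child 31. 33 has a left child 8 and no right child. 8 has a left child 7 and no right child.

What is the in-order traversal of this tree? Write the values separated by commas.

36, 27, 2, 7, 8, 33, 19, 4, 5, 12, 31, 30

In-order visits the left subtree, then the node, then the right subtree.
At 30: go left to 36.
  At 36: no left child.
  Visit 36.
  At 36: go right to 2.
    At 2: go left to 27.
      27 is a leaf — visit 27.
    Visit 2.
    At 2: go right to 19.
      At 19: go left to 33.
        At 33: go left to 8.
          At 8: go left to 7.
            7 is a leaf — visit 7.
          Visit 8.
          At 8: no right child.
        Visit 33.
        At 33: no right child.
      Visit 19.
      At 19: go right to 4.
        At 4: no left child.
        Visit 4.
        At 4: go right to 12.
          At 12: go left to 5.
            5 is a leaf — visit 5.
          Visit 12.
          At 12: go right to 31.
            31 is a leaf — visit 31.
Visit 30.
At 30: no right child.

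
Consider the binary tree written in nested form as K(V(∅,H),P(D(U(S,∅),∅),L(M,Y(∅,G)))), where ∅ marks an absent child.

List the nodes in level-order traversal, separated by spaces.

K V P H D L U M Y S G

Level-order visits nodes level by level from the root, left to right within each level.
Level 0: K
Level 1: V, P
Level 2: H, D, L
Level 3: U, M, Y
Level 4: S, G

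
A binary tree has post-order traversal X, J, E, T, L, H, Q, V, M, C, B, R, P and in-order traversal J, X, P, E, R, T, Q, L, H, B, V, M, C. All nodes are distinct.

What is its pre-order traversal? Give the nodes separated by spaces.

P J X R E B Q T H L C M V

The last element of post-order is the root; it splits in-order into left and right subtrees.
Root P: left subtree has 2 nodes {J, X}, right has 10 {E, R, T, Q, L, H, B, V, M, C}.
  Root J: left subtree has 0 nodes { }, right has 1 {X}.
  Root R: left subtree has 1 node {E}, right has 8 {T, Q, L, H, B, V, M, C}.
    Root B: left subtree has 4 nodes {T, Q, L, H}, right has 3 {V, M, C}.
      Root Q: left subtree has 1 node {T}, right has 2 {L, H}.
        Root H: left subtree has 1 node {L}, right has 0 { }.
      Root C: left subtree has 2 nodes {V, M}, right has 0 { }.
        Root M: left subtree has 1 node {V}, right has 0 { }.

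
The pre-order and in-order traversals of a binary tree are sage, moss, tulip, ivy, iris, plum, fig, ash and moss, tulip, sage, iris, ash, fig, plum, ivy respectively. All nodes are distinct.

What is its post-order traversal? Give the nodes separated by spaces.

The first element of pre-order is the root; it splits in-order into left and right subtrees.
Root sage: left subtree has 2 nodes {moss, tulip}, right has 5 {iris, ash, fig, plum, ivy}.
  Root moss: left subtree has 0 nodes { }, right has 1 {tulip}.
  Root ivy: left subtree has 4 nodes {iris, ash, fig, plum}, right has 0 { }.
    Root iris: left subtree has 0 nodes { }, right has 3 {ash, fig, plum}.
      Root plum: left subtree has 2 nodes {ash, fig}, right has 0 { }.
        Root fig: left subtree has 1 node {ash}, right has 0 { }.

tulip moss ash fig plum iris ivy sage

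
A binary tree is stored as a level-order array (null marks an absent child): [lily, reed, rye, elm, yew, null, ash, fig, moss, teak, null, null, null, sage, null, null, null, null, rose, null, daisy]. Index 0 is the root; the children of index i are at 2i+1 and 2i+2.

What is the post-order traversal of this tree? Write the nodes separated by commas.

Post-order visits the left subtree, then the right subtree, then the node.
At lily: go left to reed.
  At reed: go left to elm.
    At elm: go left to fig.
      fig is a leaf — visit fig.
    At elm: go right to moss.
      At moss: no left child.
      At moss: go right to rose.
        rose is a leaf — visit rose.
      Visit moss.
    Visit elm.
  At reed: go right to yew.
    At yew: go left to teak.
      At teak: no left child.
      At teak: go right to daisy.
        daisy is a leaf — visit daisy.
      Visit teak.
    At yew: no right child.
    Visit yew.
  Visit reed.
At lily: go right to rye.
  At rye: no left child.
  At rye: go right to ash.
    At ash: go left to sage.
      sage is a leaf — visit sage.
    At ash: no right child.
    Visit ash.
  Visit rye.
Visit lily.

fig, rose, moss, elm, daisy, teak, yew, reed, sage, ash, rye, lily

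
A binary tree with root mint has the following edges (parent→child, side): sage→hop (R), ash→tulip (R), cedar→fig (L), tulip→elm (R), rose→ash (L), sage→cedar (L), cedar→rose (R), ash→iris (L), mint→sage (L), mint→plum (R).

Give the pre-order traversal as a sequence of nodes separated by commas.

Pre-order visits the node, then its left subtree, then its right subtree.
Visit mint.
At mint: go left to sage.
  Visit sage.
  At sage: go left to cedar.
    Visit cedar.
    At cedar: go left to fig.
      fig is a leaf — visit fig.
    At cedar: go right to rose.
      Visit rose.
      At rose: go left to ash.
        Visit ash.
        At ash: go left to iris.
          iris is a leaf — visit iris.
        At ash: go right to tulip.
          Visit tulip.
          At tulip: no left child.
          At tulip: go right to elm.
            elm is a leaf — visit elm.
      At rose: no right child.
  At sage: go right to hop.
    hop is a leaf — visit hop.
At mint: go right to plum.
  plum is a leaf — visit plum.

mint, sage, cedar, fig, rose, ash, iris, tulip, elm, hop, plum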